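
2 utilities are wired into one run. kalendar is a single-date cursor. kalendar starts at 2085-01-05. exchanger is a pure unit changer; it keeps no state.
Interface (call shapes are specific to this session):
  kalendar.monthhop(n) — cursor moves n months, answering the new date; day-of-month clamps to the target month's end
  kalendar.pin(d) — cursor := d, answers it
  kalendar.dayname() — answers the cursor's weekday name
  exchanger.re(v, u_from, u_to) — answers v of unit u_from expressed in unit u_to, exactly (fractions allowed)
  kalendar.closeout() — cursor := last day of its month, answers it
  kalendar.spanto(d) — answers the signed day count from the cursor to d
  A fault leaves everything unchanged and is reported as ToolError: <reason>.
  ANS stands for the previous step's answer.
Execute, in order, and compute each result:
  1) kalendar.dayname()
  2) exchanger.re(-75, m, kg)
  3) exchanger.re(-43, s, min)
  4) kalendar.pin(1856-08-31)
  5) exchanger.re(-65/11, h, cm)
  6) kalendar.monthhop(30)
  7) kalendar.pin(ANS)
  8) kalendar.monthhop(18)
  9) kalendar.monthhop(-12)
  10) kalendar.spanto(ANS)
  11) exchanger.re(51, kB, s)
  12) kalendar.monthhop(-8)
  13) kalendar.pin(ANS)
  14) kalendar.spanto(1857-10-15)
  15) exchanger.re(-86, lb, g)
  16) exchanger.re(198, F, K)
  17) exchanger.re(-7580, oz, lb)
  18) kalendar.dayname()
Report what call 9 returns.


Answer: 1859-08-28

Derivation:
~$ dayname
:: Friday
~$ re v→-75 u_from→m u_to→kg
:: ToolError: incompatible units
~$ re v→-43 u_from→s u_to→min
:: -43/60
~$ pin d→1856-08-31
:: 1856-08-31
~$ re v→-65/11 u_from→h u_to→cm
:: ToolError: incompatible units
~$ monthhop n→30
:: 1859-02-28
~$ pin d→ANS
:: 1859-02-28
~$ monthhop n→18
:: 1860-08-28
~$ monthhop n→-12
:: 1859-08-28
~$ spanto d→ANS
:: 0
~$ re v→51 u_from→kB u_to→s
:: ToolError: incompatible units
~$ monthhop n→-8
:: 1858-12-28
~$ pin d→ANS
:: 1858-12-28
~$ spanto d→1857-10-15
:: -439
~$ re v→-86 u_from→lb u_to→g
:: -1950447191/50000
~$ re v→198 u_from→F u_to→K
:: 65767/180
~$ re v→-7580 u_from→oz u_to→lb
:: -1895/4
~$ dayname
:: Tuesday


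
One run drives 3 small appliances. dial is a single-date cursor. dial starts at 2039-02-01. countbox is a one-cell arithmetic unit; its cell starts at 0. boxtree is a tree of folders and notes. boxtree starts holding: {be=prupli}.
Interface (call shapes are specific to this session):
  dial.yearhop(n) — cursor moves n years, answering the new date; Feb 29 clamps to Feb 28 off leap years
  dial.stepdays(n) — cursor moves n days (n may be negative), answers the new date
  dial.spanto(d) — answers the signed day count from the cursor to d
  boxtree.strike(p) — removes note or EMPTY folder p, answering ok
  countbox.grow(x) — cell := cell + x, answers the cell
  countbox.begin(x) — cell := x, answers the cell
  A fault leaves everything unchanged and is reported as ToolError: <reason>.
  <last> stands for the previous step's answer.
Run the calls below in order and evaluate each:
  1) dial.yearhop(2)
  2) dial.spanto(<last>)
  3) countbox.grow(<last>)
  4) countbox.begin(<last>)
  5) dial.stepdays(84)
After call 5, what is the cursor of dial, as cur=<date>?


==> dial.yearhop(2)
<== 2041-02-01
==> dial.spanto(<last>)
<== 0
==> countbox.grow(<last>)
<== 0
==> countbox.begin(<last>)
<== 0
==> dial.stepdays(84)
<== 2041-04-26

Answer: cur=2041-04-26


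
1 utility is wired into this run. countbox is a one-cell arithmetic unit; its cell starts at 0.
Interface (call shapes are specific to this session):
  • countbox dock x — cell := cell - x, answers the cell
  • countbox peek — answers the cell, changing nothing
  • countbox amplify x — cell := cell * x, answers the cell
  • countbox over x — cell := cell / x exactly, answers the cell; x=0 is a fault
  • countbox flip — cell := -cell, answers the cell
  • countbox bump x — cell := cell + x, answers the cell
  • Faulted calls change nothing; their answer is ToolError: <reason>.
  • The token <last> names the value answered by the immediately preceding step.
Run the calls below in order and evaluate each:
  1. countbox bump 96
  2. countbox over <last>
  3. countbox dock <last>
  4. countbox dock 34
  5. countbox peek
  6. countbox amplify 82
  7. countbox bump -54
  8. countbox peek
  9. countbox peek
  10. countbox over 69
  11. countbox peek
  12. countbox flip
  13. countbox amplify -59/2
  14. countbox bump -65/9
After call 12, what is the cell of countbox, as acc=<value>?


Answer: acc=2842/69

Derivation:
I invoke countbox bump on 96, — result: 96.
Now I run countbox over on <last>, and see 1.
I try countbox dock on <last>, → 0.
I invoke countbox dock on 34, and get -34.
Next I call countbox peek(), → -34.
Invoking countbox amplify on 82, yielding -2788.
Now I run countbox bump on -54, and see -2842.
Calling countbox peek, — result: -2842.
I use countbox peek, yielding -2842.
I use countbox over on 69, and observe -2842/69.
Next I call countbox peek(), giving -2842/69.
I try countbox flip, and get 2842/69.
I call countbox amplify on -59/2, and observe -83839/69.
Then countbox bump on -65/9, → -253012/207.


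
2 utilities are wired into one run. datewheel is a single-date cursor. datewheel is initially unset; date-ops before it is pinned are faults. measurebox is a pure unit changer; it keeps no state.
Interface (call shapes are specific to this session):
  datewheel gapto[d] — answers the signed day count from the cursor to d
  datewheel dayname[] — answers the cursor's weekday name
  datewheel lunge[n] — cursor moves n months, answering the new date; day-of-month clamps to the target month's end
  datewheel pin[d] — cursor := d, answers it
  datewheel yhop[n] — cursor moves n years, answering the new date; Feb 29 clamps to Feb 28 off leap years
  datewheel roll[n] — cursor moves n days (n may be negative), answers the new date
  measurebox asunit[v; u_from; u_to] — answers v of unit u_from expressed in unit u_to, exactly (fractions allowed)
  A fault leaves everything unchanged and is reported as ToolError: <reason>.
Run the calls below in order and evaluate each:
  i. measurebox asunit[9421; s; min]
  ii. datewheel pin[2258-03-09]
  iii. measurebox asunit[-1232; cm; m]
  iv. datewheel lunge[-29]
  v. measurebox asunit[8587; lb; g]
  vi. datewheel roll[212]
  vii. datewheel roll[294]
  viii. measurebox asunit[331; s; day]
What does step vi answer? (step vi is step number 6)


Answer: 2256-05-08

Derivation:
Invoking measurebox asunit using v=9421, u_from=s, u_to=min, yielding 9421/60.
Then datewheel pin using d=2258-03-09, giving 2258-03-09.
Now I run measurebox asunit using v=-1232, u_from=cm, u_to=m, and see -308/25.
Next I call datewheel lunge using n=-29, and get 2255-10-09.
I invoke measurebox asunit using v=8587, u_from=lb, u_to=g, yielding 389499768119/100000.
Then datewheel roll using n=212, and observe 2256-05-08.
Invoking datewheel roll using n=294, which returns 2257-02-26.
I try measurebox asunit using v=331, u_from=s, u_to=day, → 331/86400.


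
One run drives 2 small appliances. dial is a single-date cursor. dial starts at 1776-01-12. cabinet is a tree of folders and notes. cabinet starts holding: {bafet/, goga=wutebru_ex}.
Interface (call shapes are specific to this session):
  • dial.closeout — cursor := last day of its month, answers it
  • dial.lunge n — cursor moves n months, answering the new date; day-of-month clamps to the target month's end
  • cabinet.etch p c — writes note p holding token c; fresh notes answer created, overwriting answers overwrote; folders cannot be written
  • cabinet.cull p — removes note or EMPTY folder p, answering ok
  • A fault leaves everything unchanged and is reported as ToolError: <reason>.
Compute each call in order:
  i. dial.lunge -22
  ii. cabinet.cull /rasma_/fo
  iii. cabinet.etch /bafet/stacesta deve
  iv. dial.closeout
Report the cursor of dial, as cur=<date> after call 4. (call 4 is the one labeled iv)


> dial.lunge -22
[out] 1774-03-12
> cabinet.cull /rasma_/fo
[out] ToolError: not found
> cabinet.etch /bafet/stacesta deve
[out] created
> dial.closeout
[out] 1774-03-31

Answer: cur=1774-03-31


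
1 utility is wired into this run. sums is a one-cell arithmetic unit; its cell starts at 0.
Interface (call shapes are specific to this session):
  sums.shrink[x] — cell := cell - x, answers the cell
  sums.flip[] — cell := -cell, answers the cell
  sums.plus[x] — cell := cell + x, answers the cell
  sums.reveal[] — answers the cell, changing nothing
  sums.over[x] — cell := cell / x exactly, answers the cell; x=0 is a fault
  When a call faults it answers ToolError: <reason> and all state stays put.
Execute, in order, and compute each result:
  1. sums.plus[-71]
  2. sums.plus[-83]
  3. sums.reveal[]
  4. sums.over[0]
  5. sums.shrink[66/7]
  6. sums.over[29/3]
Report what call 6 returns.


I try sums.plus(x='-71'), → -71.
I invoke sums.plus(x='-83'), and see -154.
Now I run sums.reveal(), yielding -154.
I call sums.over(x='0'), which returns ToolError: division by zero.
Now I run sums.shrink(x='66/7'), — result: -1144/7.
Invoking sums.over(x='29/3'), and get -3432/203.

Answer: -3432/203


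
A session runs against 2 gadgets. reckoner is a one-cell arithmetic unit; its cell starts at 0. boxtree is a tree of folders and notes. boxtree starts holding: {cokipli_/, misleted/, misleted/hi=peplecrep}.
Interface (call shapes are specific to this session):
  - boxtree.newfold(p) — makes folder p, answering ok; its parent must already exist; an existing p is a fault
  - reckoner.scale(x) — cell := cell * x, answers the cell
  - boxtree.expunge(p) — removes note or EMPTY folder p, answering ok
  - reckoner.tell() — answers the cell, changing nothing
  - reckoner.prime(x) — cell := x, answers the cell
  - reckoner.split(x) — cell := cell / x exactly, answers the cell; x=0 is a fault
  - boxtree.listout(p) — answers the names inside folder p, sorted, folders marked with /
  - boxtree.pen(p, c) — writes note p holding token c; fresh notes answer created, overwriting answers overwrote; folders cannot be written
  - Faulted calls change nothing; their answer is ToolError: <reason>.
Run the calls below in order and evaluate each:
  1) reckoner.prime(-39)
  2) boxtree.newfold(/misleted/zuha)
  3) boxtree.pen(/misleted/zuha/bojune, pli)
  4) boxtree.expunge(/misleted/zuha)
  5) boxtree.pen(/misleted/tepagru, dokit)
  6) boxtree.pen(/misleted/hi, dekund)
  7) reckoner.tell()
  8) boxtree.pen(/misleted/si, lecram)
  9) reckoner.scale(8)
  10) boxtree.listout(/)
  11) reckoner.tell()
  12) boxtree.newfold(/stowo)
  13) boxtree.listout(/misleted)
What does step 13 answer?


I try reckoner.prime(x=-39), giving -39.
Invoking boxtree.newfold(p=/misleted/zuha): ok.
I try boxtree.pen(p=/misleted/zuha/bojune, c=pli), and observe created.
Using boxtree.expunge(p=/misleted/zuha), giving ToolError: not empty.
Next I call boxtree.pen(p=/misleted/tepagru, c=dokit), and get created.
I call boxtree.pen(p=/misleted/hi, c=dekund), which returns overwrote.
Using reckoner.tell(), and see -39.
Using boxtree.pen(p=/misleted/si, c=lecram), yielding created.
I run reckoner.scale(x=8), → -312.
I use boxtree.listout(p=/): [cokipli_/, misleted/].
I call reckoner.tell(), yielding -312.
Then boxtree.newfold(p=/stowo), and observe ok.
Invoking boxtree.listout(p=/misleted), yielding [hi, si, tepagru, zuha/].

Answer: [hi, si, tepagru, zuha/]


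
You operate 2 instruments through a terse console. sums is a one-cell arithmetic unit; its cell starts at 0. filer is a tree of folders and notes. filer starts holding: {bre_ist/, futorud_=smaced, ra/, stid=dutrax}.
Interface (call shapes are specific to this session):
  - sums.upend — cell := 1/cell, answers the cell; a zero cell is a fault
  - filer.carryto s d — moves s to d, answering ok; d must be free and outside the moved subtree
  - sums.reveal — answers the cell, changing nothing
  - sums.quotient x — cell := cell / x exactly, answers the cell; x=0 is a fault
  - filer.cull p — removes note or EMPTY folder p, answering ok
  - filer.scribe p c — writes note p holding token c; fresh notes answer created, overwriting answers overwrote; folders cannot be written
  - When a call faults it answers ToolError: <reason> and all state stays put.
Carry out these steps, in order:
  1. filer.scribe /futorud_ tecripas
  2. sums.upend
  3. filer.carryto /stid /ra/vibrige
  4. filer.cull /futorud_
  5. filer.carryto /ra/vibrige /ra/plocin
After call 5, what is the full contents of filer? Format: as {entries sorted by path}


Next I call filer.scribe(p: /futorud_, c: tecripas), and observe overwrote.
I use sums.upend, and see ToolError: reciprocal of zero.
I run filer.carryto(s: /stid, d: /ra/vibrige), giving ok.
Calling filer.cull(p: /futorud_), and get ok.
Invoking filer.carryto(s: /ra/vibrige, d: /ra/plocin), giving ok.

Answer: {bre_ist/, ra/, ra/plocin=dutrax}


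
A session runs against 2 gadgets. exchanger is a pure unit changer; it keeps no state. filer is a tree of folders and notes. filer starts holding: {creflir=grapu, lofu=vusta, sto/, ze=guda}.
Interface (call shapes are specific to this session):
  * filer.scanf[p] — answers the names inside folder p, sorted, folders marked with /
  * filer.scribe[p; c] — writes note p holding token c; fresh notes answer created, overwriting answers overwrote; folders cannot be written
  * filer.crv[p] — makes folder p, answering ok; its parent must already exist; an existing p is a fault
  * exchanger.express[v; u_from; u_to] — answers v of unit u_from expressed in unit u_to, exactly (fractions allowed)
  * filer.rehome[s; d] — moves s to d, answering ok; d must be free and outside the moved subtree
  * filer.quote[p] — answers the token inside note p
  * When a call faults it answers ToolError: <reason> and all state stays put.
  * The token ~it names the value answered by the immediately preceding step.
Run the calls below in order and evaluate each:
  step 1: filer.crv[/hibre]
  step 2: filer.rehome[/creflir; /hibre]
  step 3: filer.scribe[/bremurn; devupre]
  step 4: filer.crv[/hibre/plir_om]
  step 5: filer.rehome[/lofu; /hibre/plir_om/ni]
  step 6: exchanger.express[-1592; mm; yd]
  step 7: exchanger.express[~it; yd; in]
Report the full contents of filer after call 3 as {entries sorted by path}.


CALL crv[/hibre]
RET  ok
CALL rehome[/creflir; /hibre]
RET  ToolError: exists
CALL scribe[/bremurn; devupre]
RET  created
CALL crv[/hibre/plir_om]
RET  ok
CALL rehome[/lofu; /hibre/plir_om/ni]
RET  ok
CALL express[-1592; mm; yd]
RET  -1990/1143
CALL express[~it; yd; in]
RET  -7960/127

Answer: {bremurn=devupre, creflir=grapu, hibre/, lofu=vusta, sto/, ze=guda}


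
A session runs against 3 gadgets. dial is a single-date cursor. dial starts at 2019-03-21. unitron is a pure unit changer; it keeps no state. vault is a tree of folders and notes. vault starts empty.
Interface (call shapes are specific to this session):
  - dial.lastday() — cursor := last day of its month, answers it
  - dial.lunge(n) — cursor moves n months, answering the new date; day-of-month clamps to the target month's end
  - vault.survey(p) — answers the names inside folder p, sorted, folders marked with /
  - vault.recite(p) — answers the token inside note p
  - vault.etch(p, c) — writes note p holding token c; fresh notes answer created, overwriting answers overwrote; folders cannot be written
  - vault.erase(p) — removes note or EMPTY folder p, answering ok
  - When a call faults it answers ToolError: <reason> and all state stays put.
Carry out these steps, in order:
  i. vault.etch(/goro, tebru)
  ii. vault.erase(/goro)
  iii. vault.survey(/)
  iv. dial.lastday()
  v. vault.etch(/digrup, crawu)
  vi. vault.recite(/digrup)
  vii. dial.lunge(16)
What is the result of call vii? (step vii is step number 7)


~$ vault.etch p=/goro c=tebru
[out] created
~$ vault.erase p=/goro
[out] ok
~$ vault.survey p=/
[out] []
~$ dial.lastday
[out] 2019-03-31
~$ vault.etch p=/digrup c=crawu
[out] created
~$ vault.recite p=/digrup
[out] crawu
~$ dial.lunge n=16
[out] 2020-07-31

Answer: 2020-07-31


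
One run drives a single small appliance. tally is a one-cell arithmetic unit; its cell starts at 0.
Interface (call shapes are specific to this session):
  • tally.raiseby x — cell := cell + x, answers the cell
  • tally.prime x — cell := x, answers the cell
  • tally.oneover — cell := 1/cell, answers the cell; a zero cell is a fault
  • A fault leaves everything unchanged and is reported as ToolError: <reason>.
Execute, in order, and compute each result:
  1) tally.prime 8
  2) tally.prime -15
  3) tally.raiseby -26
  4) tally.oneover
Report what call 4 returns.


! tally.prime(8) ~> 8
! tally.prime(-15) ~> -15
! tally.raiseby(-26) ~> -41
! tally.oneover() ~> -1/41

Answer: -1/41


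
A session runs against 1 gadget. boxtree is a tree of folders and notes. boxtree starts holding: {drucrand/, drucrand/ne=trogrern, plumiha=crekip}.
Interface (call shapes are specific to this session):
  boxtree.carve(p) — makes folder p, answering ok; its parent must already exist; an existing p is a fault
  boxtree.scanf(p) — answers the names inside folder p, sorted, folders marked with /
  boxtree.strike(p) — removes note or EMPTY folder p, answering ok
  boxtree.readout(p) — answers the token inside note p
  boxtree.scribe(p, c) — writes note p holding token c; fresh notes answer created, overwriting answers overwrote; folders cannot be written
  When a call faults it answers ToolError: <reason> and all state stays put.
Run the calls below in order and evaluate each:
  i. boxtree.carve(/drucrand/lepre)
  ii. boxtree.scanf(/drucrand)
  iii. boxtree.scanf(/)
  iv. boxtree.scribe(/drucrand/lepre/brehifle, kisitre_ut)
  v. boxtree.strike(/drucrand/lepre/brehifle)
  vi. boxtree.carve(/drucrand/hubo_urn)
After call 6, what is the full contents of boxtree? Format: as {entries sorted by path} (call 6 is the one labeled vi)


Answer: {drucrand/, drucrand/hubo_urn/, drucrand/lepre/, drucrand/ne=trogrern, plumiha=crekip}

Derivation:
Calling carve on p: /drucrand/lepre, giving ok.
I call scanf on p: /drucrand, — result: [lepre/, ne].
I use scanf on p: /, → [drucrand/, plumiha].
I call scribe on p: /drucrand/lepre/brehifle, c: kisitre_ut, giving created.
Then strike on p: /drucrand/lepre/brehifle: ok.
Next I call carve on p: /drucrand/hubo_urn, which returns ok.


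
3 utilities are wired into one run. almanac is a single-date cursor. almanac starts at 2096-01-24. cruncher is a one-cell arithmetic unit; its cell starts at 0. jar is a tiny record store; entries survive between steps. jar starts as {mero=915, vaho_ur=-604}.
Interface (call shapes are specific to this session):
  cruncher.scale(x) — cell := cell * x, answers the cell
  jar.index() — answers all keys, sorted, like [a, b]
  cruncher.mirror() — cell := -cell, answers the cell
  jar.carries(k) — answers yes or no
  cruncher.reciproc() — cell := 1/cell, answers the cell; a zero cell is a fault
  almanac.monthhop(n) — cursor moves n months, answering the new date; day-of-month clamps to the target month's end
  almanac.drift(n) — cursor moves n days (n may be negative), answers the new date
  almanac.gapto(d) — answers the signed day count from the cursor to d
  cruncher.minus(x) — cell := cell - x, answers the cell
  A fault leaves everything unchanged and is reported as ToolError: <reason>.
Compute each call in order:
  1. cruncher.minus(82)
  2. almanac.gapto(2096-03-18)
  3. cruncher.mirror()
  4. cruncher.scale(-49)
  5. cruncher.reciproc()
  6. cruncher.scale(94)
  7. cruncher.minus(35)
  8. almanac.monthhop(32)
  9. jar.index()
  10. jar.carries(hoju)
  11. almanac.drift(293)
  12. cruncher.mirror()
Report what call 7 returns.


Answer: -70362/2009

Derivation:
I try cruncher.minus(82), and observe -82.
I call almanac.gapto(2096-03-18), giving 54.
I call cruncher.mirror, and get 82.
Using cruncher.scale(-49), and get -4018.
Then cruncher.reciproc, giving -1/4018.
Next I call cruncher.scale(94), — result: -47/2009.
I invoke cruncher.minus(35), and see -70362/2009.
I try almanac.monthhop(32), which returns 2098-09-24.
I try jar.index(), and get [mero, vaho_ur].
Then jar.carries(hoju), and get no.
I invoke almanac.drift(293), yielding 2099-07-14.
I run cruncher.mirror, → 70362/2009.


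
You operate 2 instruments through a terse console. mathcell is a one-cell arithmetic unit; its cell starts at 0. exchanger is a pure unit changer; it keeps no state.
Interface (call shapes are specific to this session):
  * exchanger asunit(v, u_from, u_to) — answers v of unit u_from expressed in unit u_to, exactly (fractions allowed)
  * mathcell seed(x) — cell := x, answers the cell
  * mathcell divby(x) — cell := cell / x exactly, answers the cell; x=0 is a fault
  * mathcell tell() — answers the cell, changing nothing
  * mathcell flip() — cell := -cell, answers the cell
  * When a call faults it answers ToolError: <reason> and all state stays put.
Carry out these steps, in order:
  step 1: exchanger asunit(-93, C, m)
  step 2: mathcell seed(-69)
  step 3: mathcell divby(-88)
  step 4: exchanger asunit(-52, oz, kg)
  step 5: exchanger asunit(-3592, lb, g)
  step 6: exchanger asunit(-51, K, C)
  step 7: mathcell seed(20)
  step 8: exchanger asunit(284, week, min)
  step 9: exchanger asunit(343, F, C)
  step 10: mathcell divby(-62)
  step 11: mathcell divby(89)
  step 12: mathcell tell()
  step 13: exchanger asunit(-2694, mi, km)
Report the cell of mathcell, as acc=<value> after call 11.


Answer: acc=-10/2759

Derivation:
# exchanger asunit(v='-93', u_from='C', u_to='m') ~> ToolError: incompatible units
# mathcell seed(x='-69') ~> -69
# mathcell divby(x='-88') ~> 69/88
# exchanger asunit(v='-52', u_from='oz', u_to='kg') ~> -589670081/400000000
# exchanger asunit(v='-3592', u_from='lb', u_to='g') ~> -20366297413/12500
# exchanger asunit(v='-51', u_from='K', u_to='C') ~> -6483/20
# mathcell seed(x='20') ~> 20
# exchanger asunit(v='284', u_from='week', u_to='min') ~> 2862720
# exchanger asunit(v='343', u_from='F', u_to='C') ~> 1555/9
# mathcell divby(x='-62') ~> -10/31
# mathcell divby(x='89') ~> -10/2759
# mathcell tell() ~> -10/2759
# exchanger asunit(v='-2694', u_from='mi', u_to='km') ~> -67743324/15625


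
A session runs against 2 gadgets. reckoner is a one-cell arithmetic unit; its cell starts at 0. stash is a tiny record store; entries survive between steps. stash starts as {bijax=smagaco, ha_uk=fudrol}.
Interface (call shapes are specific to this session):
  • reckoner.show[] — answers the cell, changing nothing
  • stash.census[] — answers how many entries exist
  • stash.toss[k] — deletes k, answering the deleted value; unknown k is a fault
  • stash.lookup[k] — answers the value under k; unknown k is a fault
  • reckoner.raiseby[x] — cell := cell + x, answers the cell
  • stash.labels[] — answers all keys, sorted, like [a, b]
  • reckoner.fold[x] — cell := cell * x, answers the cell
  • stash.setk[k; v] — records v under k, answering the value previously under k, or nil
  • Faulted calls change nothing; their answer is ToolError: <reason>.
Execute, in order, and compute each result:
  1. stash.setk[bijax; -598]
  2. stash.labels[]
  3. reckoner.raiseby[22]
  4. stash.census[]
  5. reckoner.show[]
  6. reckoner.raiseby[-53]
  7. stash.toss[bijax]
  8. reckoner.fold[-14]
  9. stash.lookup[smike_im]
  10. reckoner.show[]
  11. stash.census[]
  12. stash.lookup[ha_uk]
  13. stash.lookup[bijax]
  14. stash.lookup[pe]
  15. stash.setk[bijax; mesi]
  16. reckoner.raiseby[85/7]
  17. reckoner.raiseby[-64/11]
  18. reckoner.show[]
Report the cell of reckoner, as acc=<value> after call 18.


Answer: acc=33905/77

Derivation:
;; stash.setk(bijax, -598) == smagaco
;; stash.labels() == [bijax, ha_uk]
;; reckoner.raiseby(22) == 22
;; stash.census() == 2
;; reckoner.show() == 22
;; reckoner.raiseby(-53) == -31
;; stash.toss(bijax) == -598
;; reckoner.fold(-14) == 434
;; stash.lookup(smike_im) == ToolError: no such key smike_im
;; reckoner.show() == 434
;; stash.census() == 1
;; stash.lookup(ha_uk) == fudrol
;; stash.lookup(bijax) == ToolError: no such key bijax
;; stash.lookup(pe) == ToolError: no such key pe
;; stash.setk(bijax, mesi) == nil
;; reckoner.raiseby(85/7) == 3123/7
;; reckoner.raiseby(-64/11) == 33905/77
;; reckoner.show() == 33905/77


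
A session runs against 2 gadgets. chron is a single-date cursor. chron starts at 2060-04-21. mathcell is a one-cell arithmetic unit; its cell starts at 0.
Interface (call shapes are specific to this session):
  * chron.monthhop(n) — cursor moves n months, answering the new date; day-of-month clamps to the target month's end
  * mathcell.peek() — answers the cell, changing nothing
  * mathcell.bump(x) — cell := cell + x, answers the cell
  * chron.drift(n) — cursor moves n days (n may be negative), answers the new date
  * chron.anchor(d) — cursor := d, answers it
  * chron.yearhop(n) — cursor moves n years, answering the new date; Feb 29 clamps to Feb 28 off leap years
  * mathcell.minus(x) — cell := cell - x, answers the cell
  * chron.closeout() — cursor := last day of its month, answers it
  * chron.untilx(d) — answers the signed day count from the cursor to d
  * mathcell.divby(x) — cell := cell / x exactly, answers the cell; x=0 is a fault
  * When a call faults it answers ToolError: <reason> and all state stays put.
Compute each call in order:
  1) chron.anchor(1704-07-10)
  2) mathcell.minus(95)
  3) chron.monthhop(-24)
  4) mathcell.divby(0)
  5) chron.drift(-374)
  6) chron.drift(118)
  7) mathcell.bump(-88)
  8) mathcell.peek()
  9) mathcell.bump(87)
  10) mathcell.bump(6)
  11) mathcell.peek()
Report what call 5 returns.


% chron.anchor d: 1704-07-10
:: 1704-07-10
% mathcell.minus x: 95
:: -95
% chron.monthhop n: -24
:: 1702-07-10
% mathcell.divby x: 0
:: ToolError: division by zero
% chron.drift n: -374
:: 1701-07-01
% chron.drift n: 118
:: 1701-10-27
% mathcell.bump x: -88
:: -183
% mathcell.peek
:: -183
% mathcell.bump x: 87
:: -96
% mathcell.bump x: 6
:: -90
% mathcell.peek
:: -90

Answer: 1701-07-01


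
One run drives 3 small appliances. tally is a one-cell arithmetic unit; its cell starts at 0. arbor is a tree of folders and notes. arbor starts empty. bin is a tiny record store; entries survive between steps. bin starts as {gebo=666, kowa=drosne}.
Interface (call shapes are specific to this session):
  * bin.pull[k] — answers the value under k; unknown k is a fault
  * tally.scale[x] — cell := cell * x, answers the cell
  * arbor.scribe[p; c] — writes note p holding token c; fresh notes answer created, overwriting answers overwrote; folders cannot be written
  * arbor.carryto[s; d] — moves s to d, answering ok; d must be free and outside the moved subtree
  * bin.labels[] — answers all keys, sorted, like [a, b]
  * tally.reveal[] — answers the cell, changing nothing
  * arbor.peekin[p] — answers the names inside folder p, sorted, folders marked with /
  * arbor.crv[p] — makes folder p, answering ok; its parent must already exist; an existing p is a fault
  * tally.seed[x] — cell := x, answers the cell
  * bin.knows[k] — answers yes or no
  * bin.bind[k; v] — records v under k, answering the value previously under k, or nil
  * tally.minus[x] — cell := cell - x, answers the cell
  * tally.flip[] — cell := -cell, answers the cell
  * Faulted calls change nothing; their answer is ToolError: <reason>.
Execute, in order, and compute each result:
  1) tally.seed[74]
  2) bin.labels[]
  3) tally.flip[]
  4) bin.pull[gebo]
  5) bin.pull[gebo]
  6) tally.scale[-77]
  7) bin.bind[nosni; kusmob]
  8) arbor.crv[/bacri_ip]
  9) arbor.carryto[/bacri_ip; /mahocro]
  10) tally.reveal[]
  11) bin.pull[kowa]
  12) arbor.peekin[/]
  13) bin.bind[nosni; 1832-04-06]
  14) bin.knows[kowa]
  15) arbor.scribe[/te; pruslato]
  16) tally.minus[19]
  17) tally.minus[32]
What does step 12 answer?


Answer: [mahocro/]

Derivation:
I use tally.seed passing x=74, which returns 74.
Next I call bin.labels, — result: [gebo, kowa].
I try tally.flip, → -74.
I run bin.pull passing k=gebo, → 666.
Calling bin.pull passing k=gebo, giving 666.
I invoke tally.scale passing x=-77, giving 5698.
I run bin.bind passing k=nosni, v=kusmob, → nil.
Now I run arbor.crv passing p=/bacri_ip, which returns ok.
Then arbor.carryto passing s=/bacri_ip, d=/mahocro, giving ok.
I try tally.reveal(), and see 5698.
I try bin.pull passing k=kowa, and observe drosne.
Then arbor.peekin passing p=/, giving [mahocro/].
I call bin.bind passing k=nosni, v=1832-04-06, which returns kusmob.
I try bin.knows passing k=kowa, and see yes.
Then arbor.scribe passing p=/te, c=pruslato, and get created.
I call tally.minus passing x=19: 5679.
Calling tally.minus passing x=32: 5647.


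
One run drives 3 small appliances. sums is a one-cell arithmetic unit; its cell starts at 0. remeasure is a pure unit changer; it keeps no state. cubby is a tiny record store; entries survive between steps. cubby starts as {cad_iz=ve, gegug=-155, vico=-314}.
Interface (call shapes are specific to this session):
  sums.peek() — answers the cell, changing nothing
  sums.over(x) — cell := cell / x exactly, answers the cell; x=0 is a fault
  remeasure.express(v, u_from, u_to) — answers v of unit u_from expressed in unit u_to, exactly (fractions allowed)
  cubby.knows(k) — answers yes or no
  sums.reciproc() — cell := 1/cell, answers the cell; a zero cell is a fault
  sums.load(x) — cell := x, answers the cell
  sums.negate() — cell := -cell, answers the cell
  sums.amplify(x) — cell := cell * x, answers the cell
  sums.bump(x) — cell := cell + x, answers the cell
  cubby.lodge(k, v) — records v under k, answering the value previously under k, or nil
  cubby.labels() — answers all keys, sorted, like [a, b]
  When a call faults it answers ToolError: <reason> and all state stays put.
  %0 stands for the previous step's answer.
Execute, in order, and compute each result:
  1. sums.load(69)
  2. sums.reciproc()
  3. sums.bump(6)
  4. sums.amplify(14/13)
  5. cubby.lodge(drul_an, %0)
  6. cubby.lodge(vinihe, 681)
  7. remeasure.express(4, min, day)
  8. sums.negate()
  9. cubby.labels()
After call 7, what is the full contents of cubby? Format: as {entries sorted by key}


Invoking load(x→69), and get 69.
Next I call reciproc(), and get 1/69.
Then bump(x→6), and get 415/69.
Using amplify(x→14/13), and observe 5810/897.
Then lodge(k→drul_an, v→%0): nil.
I invoke lodge(k→vinihe, v→681): nil.
I run express(v→4, u_from→min, u_to→day), giving 1/360.
Then negate, and see -5810/897.
I invoke labels, giving [cad_iz, drul_an, gegug, vico, vinihe].

Answer: {cad_iz=ve, drul_an=5810/897, gegug=-155, vico=-314, vinihe=681}


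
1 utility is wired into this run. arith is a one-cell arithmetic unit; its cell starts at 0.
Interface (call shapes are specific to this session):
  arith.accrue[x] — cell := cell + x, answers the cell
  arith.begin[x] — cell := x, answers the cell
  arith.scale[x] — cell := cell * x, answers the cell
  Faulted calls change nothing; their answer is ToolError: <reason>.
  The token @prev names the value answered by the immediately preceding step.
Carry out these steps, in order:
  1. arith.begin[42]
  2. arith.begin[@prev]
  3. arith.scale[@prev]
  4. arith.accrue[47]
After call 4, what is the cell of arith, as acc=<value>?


Answer: acc=1811

Derivation:
~$ arith.begin x='42'
  42
~$ arith.begin x='@prev'
  42
~$ arith.scale x='@prev'
  1764
~$ arith.accrue x='47'
  1811


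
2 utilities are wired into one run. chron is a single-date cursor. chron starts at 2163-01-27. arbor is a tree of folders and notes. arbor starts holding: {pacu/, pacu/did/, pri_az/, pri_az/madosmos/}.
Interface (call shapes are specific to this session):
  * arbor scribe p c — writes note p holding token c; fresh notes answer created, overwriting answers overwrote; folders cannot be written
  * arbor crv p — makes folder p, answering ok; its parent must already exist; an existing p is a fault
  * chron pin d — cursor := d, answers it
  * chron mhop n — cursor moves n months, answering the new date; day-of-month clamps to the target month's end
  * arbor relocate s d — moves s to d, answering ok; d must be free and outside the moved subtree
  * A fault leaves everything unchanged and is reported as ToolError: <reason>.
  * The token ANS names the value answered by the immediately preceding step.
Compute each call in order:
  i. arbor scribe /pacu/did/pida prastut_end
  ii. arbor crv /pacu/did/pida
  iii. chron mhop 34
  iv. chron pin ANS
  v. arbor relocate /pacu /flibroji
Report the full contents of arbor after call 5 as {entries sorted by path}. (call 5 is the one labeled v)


Answer: {flibroji/, flibroji/did/, flibroji/did/pida=prastut_end, pri_az/, pri_az/madosmos/}

Derivation:
-> arbor scribe(p='/pacu/did/pida', c='prastut_end')
<- created
-> arbor crv(p='/pacu/did/pida')
<- ToolError: exists
-> chron mhop(n='34')
<- 2165-11-27
-> chron pin(d='ANS')
<- 2165-11-27
-> arbor relocate(s='/pacu', d='/flibroji')
<- ok


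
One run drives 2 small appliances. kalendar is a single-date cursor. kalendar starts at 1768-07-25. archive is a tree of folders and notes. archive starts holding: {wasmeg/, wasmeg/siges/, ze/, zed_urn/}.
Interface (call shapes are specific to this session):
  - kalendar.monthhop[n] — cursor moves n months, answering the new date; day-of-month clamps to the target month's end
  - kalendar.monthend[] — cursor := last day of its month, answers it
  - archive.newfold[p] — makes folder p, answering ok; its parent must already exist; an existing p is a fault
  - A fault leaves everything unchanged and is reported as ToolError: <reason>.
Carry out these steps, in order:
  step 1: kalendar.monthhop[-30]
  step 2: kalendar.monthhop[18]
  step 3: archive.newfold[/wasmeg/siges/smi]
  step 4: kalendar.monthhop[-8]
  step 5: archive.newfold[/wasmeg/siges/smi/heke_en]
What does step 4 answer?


Answer: 1766-11-25

Derivation:
Invoking kalendar.monthhop(n: -30), — result: 1766-01-25.
Calling kalendar.monthhop(n: 18), which returns 1767-07-25.
Now I run archive.newfold(p: /wasmeg/siges/smi), yielding ok.
Then kalendar.monthhop(n: -8), and observe 1766-11-25.
I try archive.newfold(p: /wasmeg/siges/smi/heke_en), — result: ok.


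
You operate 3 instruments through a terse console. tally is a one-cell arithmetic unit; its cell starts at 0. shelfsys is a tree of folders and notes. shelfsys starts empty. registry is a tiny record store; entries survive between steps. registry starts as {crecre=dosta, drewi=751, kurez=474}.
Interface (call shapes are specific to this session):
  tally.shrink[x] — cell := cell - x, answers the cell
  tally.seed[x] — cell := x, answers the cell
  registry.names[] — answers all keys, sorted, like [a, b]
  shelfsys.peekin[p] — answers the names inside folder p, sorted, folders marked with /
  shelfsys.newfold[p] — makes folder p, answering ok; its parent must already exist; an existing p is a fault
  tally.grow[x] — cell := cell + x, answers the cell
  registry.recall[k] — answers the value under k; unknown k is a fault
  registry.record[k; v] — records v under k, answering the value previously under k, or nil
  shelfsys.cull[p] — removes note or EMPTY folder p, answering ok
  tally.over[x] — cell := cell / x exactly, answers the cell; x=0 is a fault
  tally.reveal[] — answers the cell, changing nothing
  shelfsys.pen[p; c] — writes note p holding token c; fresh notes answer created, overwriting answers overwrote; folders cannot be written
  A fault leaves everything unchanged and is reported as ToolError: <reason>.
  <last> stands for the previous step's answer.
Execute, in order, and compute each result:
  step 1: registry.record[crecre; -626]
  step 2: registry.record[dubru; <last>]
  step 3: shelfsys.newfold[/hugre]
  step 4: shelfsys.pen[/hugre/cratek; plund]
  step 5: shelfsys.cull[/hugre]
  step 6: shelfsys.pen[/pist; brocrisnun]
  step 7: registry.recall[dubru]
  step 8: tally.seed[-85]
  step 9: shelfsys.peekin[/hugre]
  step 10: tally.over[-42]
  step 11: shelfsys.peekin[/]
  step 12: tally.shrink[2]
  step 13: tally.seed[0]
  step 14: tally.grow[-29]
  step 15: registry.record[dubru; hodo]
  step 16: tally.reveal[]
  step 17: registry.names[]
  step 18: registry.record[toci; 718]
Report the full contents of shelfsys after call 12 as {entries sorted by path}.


$ registry.record crecre -626
:: dosta
$ registry.record dubru <last>
:: nil
$ shelfsys.newfold /hugre
:: ok
$ shelfsys.pen /hugre/cratek plund
:: created
$ shelfsys.cull /hugre
:: ToolError: not empty
$ shelfsys.pen /pist brocrisnun
:: created
$ registry.recall dubru
:: dosta
$ tally.seed -85
:: -85
$ shelfsys.peekin /hugre
:: [cratek]
$ tally.over -42
:: 85/42
$ shelfsys.peekin /
:: [hugre/, pist]
$ tally.shrink 2
:: 1/42
$ tally.seed 0
:: 0
$ tally.grow -29
:: -29
$ registry.record dubru hodo
:: dosta
$ tally.reveal
:: -29
$ registry.names
:: [crecre, drewi, dubru, kurez]
$ registry.record toci 718
:: nil

Answer: {hugre/, hugre/cratek=plund, pist=brocrisnun}


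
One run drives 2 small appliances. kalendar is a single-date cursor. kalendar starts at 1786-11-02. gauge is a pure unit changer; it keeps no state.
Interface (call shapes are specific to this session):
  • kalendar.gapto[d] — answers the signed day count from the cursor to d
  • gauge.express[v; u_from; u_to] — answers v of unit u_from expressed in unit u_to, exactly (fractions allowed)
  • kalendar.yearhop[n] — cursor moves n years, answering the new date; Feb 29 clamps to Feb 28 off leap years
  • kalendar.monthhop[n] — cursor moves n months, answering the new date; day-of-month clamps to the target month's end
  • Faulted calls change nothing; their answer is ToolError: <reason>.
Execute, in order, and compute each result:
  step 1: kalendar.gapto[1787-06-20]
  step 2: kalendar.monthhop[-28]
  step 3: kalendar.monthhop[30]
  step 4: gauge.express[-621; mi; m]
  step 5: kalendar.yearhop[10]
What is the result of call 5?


>> kalendar.gapto(d='1787-06-20')
<< 230
>> kalendar.monthhop(n='-28')
<< 1784-07-02
>> kalendar.monthhop(n='30')
<< 1787-01-02
>> gauge.express(v='-621', u_from='mi', u_to='m')
<< -124925328/125
>> kalendar.yearhop(n='10')
<< 1797-01-02

Answer: 1797-01-02


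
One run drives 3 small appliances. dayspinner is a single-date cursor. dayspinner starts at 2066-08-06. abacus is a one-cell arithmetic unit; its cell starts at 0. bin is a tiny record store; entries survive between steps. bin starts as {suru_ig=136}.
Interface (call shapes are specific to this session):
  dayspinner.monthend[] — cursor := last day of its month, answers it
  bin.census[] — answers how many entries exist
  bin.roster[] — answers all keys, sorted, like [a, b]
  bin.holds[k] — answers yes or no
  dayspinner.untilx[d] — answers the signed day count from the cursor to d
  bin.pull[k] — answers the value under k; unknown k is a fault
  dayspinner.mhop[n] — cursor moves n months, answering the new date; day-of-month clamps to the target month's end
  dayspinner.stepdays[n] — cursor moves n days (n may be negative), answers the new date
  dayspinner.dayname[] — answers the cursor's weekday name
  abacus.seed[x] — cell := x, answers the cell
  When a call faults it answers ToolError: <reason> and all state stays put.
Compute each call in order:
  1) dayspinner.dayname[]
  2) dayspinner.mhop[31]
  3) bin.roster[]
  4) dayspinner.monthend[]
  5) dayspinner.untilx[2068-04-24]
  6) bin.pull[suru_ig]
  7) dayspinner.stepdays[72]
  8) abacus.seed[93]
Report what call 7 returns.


Answer: 2069-06-11

Derivation:
CALL dayname[]
RET  Friday
CALL mhop[n→31]
RET  2069-03-06
CALL roster[]
RET  [suru_ig]
CALL monthend[]
RET  2069-03-31
CALL untilx[d→2068-04-24]
RET  -341
CALL pull[k→suru_ig]
RET  136
CALL stepdays[n→72]
RET  2069-06-11
CALL seed[x→93]
RET  93


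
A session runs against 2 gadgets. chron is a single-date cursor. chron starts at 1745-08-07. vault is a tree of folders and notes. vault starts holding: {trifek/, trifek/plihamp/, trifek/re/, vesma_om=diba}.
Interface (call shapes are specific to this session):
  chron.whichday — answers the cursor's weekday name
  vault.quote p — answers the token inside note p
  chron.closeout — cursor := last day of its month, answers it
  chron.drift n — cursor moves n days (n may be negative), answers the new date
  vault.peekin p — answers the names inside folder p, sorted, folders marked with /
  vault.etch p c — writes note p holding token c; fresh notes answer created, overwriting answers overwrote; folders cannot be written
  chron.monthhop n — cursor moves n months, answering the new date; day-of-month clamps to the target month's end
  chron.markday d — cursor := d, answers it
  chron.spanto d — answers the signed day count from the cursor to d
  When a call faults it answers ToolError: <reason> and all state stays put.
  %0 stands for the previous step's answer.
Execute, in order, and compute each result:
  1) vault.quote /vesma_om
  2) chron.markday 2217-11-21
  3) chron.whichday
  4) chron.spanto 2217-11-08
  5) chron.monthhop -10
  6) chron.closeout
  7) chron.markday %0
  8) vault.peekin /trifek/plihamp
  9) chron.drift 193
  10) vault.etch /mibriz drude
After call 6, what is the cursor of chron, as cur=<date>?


Answer: cur=2217-01-31

Derivation:
~$ vault.quote p=/vesma_om
[out] diba
~$ chron.markday d=2217-11-21
[out] 2217-11-21
~$ chron.whichday
[out] Friday
~$ chron.spanto d=2217-11-08
[out] -13
~$ chron.monthhop n=-10
[out] 2217-01-21
~$ chron.closeout
[out] 2217-01-31
~$ chron.markday d=%0
[out] 2217-01-31
~$ vault.peekin p=/trifek/plihamp
[out] []
~$ chron.drift n=193
[out] 2217-08-12
~$ vault.etch p=/mibriz c=drude
[out] created
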